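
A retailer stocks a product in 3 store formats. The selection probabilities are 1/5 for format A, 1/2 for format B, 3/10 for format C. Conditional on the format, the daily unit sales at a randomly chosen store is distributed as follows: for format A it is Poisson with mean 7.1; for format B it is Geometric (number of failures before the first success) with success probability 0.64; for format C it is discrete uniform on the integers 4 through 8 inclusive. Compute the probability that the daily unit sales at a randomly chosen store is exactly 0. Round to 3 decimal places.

0.320

Conditional on each format, P(X = 0): A: 0.000825105; B: 0.64; C: 0.
By total probability, P(X = 0) = 0.2·0.000825105 + 0.5·0.64 + 0.3·0 = 0.320165.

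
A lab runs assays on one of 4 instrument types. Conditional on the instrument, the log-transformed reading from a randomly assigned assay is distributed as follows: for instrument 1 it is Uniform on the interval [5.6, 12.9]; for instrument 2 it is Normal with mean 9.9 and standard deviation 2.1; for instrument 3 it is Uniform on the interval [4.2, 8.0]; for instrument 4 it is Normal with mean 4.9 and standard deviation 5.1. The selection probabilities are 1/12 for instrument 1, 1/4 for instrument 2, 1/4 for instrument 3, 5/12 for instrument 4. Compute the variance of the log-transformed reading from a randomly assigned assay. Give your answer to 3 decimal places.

Per component, 1: μ=9.25, E[X²]=90.0033; 2: μ=9.9, E[X²]=102.42; 3: μ=6.1, E[X²]=38.4133; 4: μ=4.9, E[X²]=50.02.
E[X] = 0.0833333·9.25 + 0.25·9.9 + 0.25·6.1 + 0.416667·4.9 = 6.8125.
E[X²] = 0.0833333·90.0033 + 0.25·102.42 + 0.25·38.4133 + 0.416667·50.02 = 63.5503.
Var(X) = E[X²] − (E[X])² = 63.5503 − 46.4102 = 17.1401.

17.140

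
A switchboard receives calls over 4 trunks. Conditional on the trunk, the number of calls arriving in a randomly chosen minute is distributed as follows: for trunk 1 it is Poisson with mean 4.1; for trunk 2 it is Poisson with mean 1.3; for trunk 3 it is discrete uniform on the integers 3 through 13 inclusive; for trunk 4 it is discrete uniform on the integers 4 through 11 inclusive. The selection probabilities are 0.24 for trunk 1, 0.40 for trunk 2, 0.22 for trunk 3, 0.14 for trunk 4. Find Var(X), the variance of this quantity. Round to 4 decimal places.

12.4938

Per component, 1: μ=4.1, E[X²]=20.91; 2: μ=1.3, E[X²]=2.99; 3: μ=8, E[X²]=74; 4: μ=7.5, E[X²]=61.5.
E[X] = 0.24·4.1 + 0.4·1.3 + 0.22·8 + 0.14·7.5 = 4.314.
E[X²] = 0.24·20.91 + 0.4·2.99 + 0.22·74 + 0.14·61.5 = 31.1044.
Var(X) = E[X²] − (E[X])² = 31.1044 − 18.6106 = 12.4938.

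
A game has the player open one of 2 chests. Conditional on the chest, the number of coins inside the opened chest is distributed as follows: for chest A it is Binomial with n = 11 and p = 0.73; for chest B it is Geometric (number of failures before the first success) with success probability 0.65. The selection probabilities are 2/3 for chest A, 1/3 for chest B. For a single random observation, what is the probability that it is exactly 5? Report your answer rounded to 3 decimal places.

0.026

Conditional on each chest, P(X = 5): A: 0.0371055; B: 0.00341392.
By total probability, P(X = 5) = 0.666667·0.0371055 + 0.333333·0.00341392 = 0.025875.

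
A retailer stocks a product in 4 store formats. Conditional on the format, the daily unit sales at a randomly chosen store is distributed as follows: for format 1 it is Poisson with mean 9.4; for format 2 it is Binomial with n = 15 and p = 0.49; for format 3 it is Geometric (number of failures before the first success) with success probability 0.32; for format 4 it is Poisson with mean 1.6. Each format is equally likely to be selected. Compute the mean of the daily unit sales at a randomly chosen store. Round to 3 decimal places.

Component means — 1: 9.4; 2: 7.35; 3: 2.125; 4: 1.6.
E[X] = 0.25·9.4 + 0.25·7.35 + 0.25·2.125 + 0.25·1.6 = 5.11875.

5.119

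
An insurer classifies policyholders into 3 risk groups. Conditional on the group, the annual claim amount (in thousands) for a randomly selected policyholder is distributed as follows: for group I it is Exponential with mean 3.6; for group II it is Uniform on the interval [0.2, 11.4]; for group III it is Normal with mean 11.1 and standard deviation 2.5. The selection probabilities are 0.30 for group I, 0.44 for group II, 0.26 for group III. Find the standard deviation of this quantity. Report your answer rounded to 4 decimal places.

4.2840

Per component, I: μ=3.6, E[X²]=25.92; II: μ=5.8, E[X²]=44.0933; III: μ=11.1, E[X²]=129.46.
E[X] = 0.3·3.6 + 0.44·5.8 + 0.26·11.1 = 6.518.
E[X²] = 0.3·25.92 + 0.44·44.0933 + 0.26·129.46 = 60.8367.
Var(X) = E[X²] − (E[X])² = 60.8367 − 42.4843 = 18.3523.
SD(X) = √18.3523 = 4.28396.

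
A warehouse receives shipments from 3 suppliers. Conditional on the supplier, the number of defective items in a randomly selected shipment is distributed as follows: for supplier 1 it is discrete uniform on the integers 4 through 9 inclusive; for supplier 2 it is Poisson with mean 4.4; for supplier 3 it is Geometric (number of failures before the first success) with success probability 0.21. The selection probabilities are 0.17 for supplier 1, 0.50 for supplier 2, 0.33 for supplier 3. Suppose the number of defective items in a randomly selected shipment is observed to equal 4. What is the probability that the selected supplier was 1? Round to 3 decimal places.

0.187

Likelihoods P(X=4 | ·): 1: 0.166667; 2: 0.191736; 3: 0.0817952.
Posterior ∝ prior × likelihood. Numerator for 1: 0.17·0.166667 = 0.0283333.
Normalizing constant: 0.17·0.166667 + 0.5·0.191736 + 0.33·0.0817952 = 0.151194.
P(1 | observation) = 0.0283333 / 0.151194 = 0.187398.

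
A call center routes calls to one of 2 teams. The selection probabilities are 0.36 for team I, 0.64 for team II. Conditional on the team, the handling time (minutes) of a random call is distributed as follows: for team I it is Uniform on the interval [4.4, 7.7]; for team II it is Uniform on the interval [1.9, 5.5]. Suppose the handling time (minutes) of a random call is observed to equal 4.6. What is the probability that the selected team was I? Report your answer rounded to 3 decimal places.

0.380

Likelihoods f(4.6 | ·): I: 0.30303; II: 0.277778.
Posterior ∝ prior × likelihood. Numerator for I: 0.36·0.30303 = 0.109091.
Normalizing constant: 0.36·0.30303 + 0.64·0.277778 = 0.286869.
P(I | observation) = 0.109091 / 0.286869 = 0.380282.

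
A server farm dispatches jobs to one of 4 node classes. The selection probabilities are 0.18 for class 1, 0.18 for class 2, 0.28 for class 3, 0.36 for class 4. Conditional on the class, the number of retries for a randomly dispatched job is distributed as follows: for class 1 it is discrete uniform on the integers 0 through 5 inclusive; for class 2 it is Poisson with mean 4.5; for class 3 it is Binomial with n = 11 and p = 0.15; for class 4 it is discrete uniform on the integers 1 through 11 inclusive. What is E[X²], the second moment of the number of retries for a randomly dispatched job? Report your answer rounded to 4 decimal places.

23.8200

For each component E[X²] = Var + (mean)², giving 1: 9.16667; 2: 24.75; 3: 4.125; 4: 46.
Overall E[X²] = 0.18·9.16667 + 0.18·24.75 + 0.28·4.125 + 0.36·46 = 23.82.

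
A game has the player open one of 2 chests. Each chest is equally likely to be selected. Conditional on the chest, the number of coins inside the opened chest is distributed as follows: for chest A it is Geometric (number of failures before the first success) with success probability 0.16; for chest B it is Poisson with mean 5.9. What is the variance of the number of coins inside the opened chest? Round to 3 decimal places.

Per component, A: μ=5.25, E[X²]=60.375; B: μ=5.9, E[X²]=40.71.
E[X] = 0.5·5.25 + 0.5·5.9 = 5.575.
E[X²] = 0.5·60.375 + 0.5·40.71 = 50.5425.
Var(X) = E[X²] − (E[X])² = 50.5425 − 31.0806 = 19.4619.

19.462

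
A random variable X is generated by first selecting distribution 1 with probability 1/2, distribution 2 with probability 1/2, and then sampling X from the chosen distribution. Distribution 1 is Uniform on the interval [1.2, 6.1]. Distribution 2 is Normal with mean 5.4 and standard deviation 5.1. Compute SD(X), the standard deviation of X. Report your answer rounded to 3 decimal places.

3.843

Per component, 1: μ=3.65, E[X²]=15.3233; 2: μ=5.4, E[X²]=55.17.
E[X] = 0.5·3.65 + 0.5·5.4 = 4.525.
E[X²] = 0.5·15.3233 + 0.5·55.17 = 35.2467.
Var(X) = E[X²] − (E[X])² = 35.2467 − 20.4756 = 14.771.
SD(X) = √14.771 = 3.84331.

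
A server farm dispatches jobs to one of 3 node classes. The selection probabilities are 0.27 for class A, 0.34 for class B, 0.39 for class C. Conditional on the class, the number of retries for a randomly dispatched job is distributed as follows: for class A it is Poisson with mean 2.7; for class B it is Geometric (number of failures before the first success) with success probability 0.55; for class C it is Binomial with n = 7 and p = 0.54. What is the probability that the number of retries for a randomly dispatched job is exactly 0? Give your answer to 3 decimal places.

Conditional on each class, P(X = 0): A: 0.0672055; B: 0.55; C: 0.00435818.
By total probability, P(X = 0) = 0.27·0.0672055 + 0.34·0.55 + 0.39·0.00435818 = 0.206845.

0.207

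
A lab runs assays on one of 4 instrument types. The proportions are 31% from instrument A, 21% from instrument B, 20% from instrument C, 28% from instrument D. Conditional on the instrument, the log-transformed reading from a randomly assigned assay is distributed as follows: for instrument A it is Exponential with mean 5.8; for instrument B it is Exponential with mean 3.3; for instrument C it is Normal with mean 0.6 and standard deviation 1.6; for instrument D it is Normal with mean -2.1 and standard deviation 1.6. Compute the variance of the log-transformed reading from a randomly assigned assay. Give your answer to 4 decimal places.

23.8737

Per component, A: μ=5.8, E[X²]=67.28; B: μ=3.3, E[X²]=21.78; C: μ=0.6, E[X²]=2.92; D: μ=-2.1, E[X²]=6.97.
E[X] = 0.31·5.8 + 0.21·3.3 + 0.2·0.6 + 0.28·-2.1 = 2.023.
E[X²] = 0.31·67.28 + 0.21·21.78 + 0.2·2.92 + 0.28·6.97 = 27.9662.
Var(X) = E[X²] − (E[X])² = 27.9662 − 4.09253 = 23.8737.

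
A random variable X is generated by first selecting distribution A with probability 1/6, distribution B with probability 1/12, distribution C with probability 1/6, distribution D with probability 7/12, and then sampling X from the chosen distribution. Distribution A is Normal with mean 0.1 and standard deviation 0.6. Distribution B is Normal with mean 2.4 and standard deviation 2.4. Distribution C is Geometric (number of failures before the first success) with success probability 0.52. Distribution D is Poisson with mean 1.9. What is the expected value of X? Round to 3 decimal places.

1.479

Component means — A: 0.1; B: 2.4; C: 0.923077; D: 1.9.
E[X] = 0.166667·0.1 + 0.0833333·2.4 + 0.166667·0.923077 + 0.583333·1.9 = 1.47885.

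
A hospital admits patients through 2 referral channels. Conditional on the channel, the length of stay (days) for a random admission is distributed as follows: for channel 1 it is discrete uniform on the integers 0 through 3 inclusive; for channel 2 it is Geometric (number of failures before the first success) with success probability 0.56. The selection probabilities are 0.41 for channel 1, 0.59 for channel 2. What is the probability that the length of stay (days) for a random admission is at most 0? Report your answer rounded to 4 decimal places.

0.4329

Conditional on each channel, P(X ≤ 0): 1: 0.25; 2: 0.56.
By total probability, P(X ≤ 0) = 0.41·0.25 + 0.59·0.56 = 0.4329.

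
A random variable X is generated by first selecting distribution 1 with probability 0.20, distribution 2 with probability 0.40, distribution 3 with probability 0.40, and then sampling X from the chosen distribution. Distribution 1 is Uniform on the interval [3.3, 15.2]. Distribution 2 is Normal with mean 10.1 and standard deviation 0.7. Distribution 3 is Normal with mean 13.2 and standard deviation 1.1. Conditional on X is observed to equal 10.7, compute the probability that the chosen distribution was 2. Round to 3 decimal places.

0.850

Likelihoods f(10.7 | ·): 1: 0.0840336; 2: 0.394707; 3: 0.0274087.
Posterior ∝ prior × likelihood. Numerator for 2: 0.4·0.394707 = 0.157883.
Normalizing constant: 0.2·0.0840336 + 0.4·0.394707 + 0.4·0.0274087 = 0.185653.
P(2 | observation) = 0.157883 / 0.185653 = 0.850419.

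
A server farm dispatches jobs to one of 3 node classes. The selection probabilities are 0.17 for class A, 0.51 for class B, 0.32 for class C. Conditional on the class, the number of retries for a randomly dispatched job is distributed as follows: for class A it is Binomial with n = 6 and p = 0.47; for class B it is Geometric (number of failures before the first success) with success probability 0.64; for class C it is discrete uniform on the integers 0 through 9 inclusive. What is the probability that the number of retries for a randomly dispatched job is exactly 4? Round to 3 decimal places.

Conditional on each class, P(X = 4): A: 0.205605; B: 0.0107495; C: 0.1.
By total probability, P(X = 4) = 0.17·0.205605 + 0.51·0.0107495 + 0.32·0.1 = 0.0724352.

0.072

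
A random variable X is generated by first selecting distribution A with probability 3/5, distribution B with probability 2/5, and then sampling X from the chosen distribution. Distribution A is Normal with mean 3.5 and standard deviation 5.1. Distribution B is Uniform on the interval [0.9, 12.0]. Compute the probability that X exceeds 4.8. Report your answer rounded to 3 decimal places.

Conditional on each component, P(X > 4.8): A: 0.399399; B: 0.648649.
By total probability, P(X > 4.8) = 0.6·0.399399 + 0.4·0.648649 = 0.499099.

0.499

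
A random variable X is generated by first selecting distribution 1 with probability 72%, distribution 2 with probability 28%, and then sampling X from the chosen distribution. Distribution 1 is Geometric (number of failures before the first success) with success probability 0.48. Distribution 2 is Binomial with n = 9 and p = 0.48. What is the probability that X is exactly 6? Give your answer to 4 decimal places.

Conditional on each component, P(X = 6): 1: 0.00948989; 2: 0.144456.
By total probability, P(X = 6) = 0.72·0.00948989 + 0.28·0.144456 = 0.0472805.

0.0473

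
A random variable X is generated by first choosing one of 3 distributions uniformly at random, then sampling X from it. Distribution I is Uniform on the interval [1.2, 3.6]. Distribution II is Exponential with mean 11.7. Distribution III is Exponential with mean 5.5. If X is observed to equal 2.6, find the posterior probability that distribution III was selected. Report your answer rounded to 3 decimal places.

Likelihoods f(2.6 | ·): I: 0.416667; II: 0.0684391; III: 0.113327.
Posterior ∝ prior × likelihood. Numerator for III: 0.333333·0.113327 = 0.0377758.
Normalizing constant: 0.333333·0.416667 + 0.333333·0.0684391 + 0.333333·0.113327 = 0.199478.
P(III | observation) = 0.0377758 / 0.199478 = 0.189373.

0.189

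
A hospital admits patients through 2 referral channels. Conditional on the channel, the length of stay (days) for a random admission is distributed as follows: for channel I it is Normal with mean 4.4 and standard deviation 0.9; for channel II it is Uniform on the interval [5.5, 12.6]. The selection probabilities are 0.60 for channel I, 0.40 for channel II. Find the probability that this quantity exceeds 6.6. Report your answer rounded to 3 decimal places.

Conditional on each channel, P(X > 6.6): I: 0.00725377; II: 0.84507.
By total probability, P(X > 6.6) = 0.6·0.00725377 + 0.4·0.84507 = 0.34238.

0.342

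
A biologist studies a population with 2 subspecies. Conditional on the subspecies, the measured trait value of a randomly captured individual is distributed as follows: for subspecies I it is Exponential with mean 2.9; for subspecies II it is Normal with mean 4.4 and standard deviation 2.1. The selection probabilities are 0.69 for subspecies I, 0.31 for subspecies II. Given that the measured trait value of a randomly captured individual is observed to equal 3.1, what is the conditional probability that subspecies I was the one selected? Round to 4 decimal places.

0.6269

Likelihoods f(3.1 | ·): I: 0.118401; II: 0.156847.
Posterior ∝ prior × likelihood. Numerator for I: 0.69·0.118401 = 0.0816968.
Normalizing constant: 0.69·0.118401 + 0.31·0.156847 = 0.130319.
P(I | observation) = 0.0816968 / 0.130319 = 0.626897.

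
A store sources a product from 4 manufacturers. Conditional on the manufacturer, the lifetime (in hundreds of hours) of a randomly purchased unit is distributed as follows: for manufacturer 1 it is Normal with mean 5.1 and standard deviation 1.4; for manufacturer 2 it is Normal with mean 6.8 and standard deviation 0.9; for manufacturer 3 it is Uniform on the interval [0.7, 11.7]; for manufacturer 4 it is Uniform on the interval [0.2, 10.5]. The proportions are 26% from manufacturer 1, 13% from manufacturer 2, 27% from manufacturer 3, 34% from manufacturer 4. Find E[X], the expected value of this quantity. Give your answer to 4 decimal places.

Component means — 1: 5.1; 2: 6.8; 3: 6.2; 4: 5.35.
E[X] = 0.26·5.1 + 0.13·6.8 + 0.27·6.2 + 0.34·5.35 = 5.703.

5.7030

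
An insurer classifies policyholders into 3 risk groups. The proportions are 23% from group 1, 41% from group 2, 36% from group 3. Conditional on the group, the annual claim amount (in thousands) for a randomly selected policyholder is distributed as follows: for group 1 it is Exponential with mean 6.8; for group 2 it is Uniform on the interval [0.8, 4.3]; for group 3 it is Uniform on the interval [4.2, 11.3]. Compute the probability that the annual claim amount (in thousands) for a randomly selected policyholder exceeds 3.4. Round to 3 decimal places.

Conditional on each group, P(X > 3.4): 1: 0.606531; 2: 0.257143; 3: 1.
By total probability, P(X > 3.4) = 0.23·0.606531 + 0.41·0.257143 + 0.36·1 = 0.604931.

0.605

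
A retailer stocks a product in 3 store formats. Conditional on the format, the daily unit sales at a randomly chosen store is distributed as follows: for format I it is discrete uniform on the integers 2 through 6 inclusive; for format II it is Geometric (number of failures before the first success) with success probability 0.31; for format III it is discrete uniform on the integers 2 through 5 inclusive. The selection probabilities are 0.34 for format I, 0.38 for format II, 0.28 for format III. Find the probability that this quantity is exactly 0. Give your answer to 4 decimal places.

Conditional on each format, P(X = 0): I: 0; II: 0.31; III: 0.
By total probability, P(X = 0) = 0.34·0 + 0.38·0.31 + 0.28·0 = 0.1178.

0.1178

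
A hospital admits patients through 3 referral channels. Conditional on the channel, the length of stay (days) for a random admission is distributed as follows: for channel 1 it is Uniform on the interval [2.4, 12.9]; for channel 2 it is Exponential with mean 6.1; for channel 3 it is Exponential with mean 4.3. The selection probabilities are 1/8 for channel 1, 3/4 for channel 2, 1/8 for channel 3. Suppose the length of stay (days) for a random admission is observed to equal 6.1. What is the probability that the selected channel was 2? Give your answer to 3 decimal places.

Likelihoods f(6.1 | ·): 1: 0.0952381; 2: 0.0603081; 3: 0.0562911.
Posterior ∝ prior × likelihood. Numerator for 2: 0.75·0.0603081 = 0.0452311.
Normalizing constant: 0.125·0.0952381 + 0.75·0.0603081 + 0.125·0.0562911 = 0.0641722.
P(2 | observation) = 0.0452311 / 0.0641722 = 0.704839.

0.705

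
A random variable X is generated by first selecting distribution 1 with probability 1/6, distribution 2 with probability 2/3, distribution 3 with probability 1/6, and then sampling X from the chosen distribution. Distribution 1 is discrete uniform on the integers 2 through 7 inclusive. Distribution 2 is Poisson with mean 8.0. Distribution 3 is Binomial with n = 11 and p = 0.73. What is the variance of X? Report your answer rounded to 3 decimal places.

7.888

Per component, 1: μ=4.5, E[X²]=23.1667; 2: μ=8, E[X²]=72; 3: μ=8.03, E[X²]=66.649.
E[X] = 0.166667·4.5 + 0.666667·8 + 0.166667·8.03 = 7.42167.
E[X²] = 0.166667·23.1667 + 0.666667·72 + 0.166667·66.649 = 62.9693.
Var(X) = E[X²] − (E[X])² = 62.9693 − 55.0811 = 7.88814.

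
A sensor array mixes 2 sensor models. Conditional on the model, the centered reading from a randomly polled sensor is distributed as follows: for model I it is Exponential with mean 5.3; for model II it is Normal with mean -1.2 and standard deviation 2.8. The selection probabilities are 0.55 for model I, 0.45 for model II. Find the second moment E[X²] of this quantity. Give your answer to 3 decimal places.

For each component E[X²] = Var + (mean)², giving I: 56.18; II: 9.28.
Overall E[X²] = 0.55·56.18 + 0.45·9.28 = 35.075.

35.075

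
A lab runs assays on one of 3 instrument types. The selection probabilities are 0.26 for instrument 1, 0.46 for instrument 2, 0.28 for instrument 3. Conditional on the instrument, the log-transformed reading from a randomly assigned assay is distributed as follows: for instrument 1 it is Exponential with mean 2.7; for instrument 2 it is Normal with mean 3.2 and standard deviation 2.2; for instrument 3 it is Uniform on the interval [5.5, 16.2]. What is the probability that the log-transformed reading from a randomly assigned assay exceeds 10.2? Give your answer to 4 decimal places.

0.1633

Conditional on each instrument, P(X > 10.2): 1: 0.0228735; 2: 0.000731768; 3: 0.560748.
By total probability, P(X > 10.2) = 0.26·0.0228735 + 0.46·0.000731768 + 0.28·0.560748 = 0.163293.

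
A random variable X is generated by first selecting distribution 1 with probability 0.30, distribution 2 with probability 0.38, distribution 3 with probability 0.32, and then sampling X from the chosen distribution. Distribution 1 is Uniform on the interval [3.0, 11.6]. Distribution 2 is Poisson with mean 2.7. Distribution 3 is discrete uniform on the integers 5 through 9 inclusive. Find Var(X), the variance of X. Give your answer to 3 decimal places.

8.184

Per component, 1: μ=7.3, E[X²]=59.4533; 2: μ=2.7, E[X²]=9.99; 3: μ=7, E[X²]=51.
E[X] = 0.3·7.3 + 0.38·2.7 + 0.32·7 = 5.456.
E[X²] = 0.3·59.4533 + 0.38·9.99 + 0.32·51 = 37.9522.
Var(X) = E[X²] − (E[X])² = 37.9522 − 29.7679 = 8.18426.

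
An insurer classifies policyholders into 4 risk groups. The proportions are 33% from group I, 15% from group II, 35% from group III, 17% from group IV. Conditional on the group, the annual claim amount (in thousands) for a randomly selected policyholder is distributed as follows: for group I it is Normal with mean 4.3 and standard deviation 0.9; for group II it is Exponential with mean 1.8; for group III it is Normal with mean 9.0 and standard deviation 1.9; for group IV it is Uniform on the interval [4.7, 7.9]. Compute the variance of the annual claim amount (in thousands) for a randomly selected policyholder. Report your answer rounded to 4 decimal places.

8.9188

Per component, I: μ=4.3, E[X²]=19.3; II: μ=1.8, E[X²]=6.48; III: μ=9, E[X²]=84.61; IV: μ=6.3, E[X²]=40.5433.
E[X] = 0.33·4.3 + 0.15·1.8 + 0.35·9 + 0.17·6.3 = 5.91.
E[X²] = 0.33·19.3 + 0.15·6.48 + 0.35·84.61 + 0.17·40.5433 = 43.8469.
Var(X) = E[X²] − (E[X])² = 43.8469 − 34.9281 = 8.91877.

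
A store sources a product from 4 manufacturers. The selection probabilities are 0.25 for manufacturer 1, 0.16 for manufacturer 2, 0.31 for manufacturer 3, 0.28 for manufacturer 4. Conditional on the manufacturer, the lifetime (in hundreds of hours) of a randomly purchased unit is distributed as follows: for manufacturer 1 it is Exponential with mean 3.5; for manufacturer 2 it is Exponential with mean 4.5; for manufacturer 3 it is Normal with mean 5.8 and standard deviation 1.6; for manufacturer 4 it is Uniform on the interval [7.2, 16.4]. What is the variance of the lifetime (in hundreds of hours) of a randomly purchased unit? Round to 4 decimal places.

19.9393

Per component, 1: μ=3.5, E[X²]=24.5; 2: μ=4.5, E[X²]=40.5; 3: μ=5.8, E[X²]=36.2; 4: μ=11.8, E[X²]=146.293.
E[X] = 0.25·3.5 + 0.16·4.5 + 0.31·5.8 + 0.28·11.8 = 6.697.
E[X²] = 0.25·24.5 + 0.16·40.5 + 0.31·36.2 + 0.28·146.293 = 64.7891.
Var(X) = E[X²] − (E[X])² = 64.7891 − 44.8498 = 19.9393.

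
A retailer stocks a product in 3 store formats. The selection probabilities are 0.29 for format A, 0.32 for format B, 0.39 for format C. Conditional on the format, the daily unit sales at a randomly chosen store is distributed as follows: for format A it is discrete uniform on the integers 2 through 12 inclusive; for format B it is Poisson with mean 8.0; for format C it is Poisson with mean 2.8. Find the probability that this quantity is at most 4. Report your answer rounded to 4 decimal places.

0.4416

Conditional on each format, P(X ≤ 4): A: 0.272727; B: 0.0996324; C: 0.847676.
By total probability, P(X ≤ 4) = 0.29·0.272727 + 0.32·0.0996324 + 0.39·0.847676 = 0.441567.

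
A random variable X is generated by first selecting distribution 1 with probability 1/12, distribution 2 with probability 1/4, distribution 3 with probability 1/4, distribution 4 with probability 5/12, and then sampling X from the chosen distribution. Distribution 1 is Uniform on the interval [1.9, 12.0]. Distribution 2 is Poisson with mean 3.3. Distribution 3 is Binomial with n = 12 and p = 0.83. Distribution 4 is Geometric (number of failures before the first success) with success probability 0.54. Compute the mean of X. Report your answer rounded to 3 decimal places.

Component means — 1: 6.95; 2: 3.3; 3: 9.96; 4: 0.851852.
E[X] = 0.0833333·6.95 + 0.25·3.3 + 0.25·9.96 + 0.416667·0.851852 = 4.2491.

4.249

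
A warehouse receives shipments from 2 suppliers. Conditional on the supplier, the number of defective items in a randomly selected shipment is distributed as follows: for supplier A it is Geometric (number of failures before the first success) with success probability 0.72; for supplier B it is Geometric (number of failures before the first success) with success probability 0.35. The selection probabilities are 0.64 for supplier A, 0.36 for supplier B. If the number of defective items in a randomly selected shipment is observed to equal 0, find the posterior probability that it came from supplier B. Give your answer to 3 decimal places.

0.215

Likelihoods P(X=0 | ·): A: 0.72; B: 0.35.
Posterior ∝ prior × likelihood. Numerator for B: 0.36·0.35 = 0.126.
Normalizing constant: 0.64·0.72 + 0.36·0.35 = 0.5868.
P(B | observation) = 0.126 / 0.5868 = 0.214724.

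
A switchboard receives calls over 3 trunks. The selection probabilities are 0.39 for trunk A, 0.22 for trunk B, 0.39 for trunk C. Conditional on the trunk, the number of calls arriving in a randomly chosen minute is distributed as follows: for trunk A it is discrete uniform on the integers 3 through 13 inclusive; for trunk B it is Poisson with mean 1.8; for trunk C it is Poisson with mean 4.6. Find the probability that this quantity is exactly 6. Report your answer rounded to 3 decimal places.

0.089

Conditional on each trunk, P(X = 6): A: 0.0909091; B: 0.00780859; C: 0.13227.
By total probability, P(X = 6) = 0.39·0.0909091 + 0.22·0.00780859 + 0.39·0.13227 = 0.0887576.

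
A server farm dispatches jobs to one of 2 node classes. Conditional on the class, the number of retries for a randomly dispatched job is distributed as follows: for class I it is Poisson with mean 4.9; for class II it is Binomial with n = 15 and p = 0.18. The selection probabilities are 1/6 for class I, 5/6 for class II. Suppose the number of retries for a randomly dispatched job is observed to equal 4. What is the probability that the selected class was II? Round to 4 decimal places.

Likelihoods P(X=4 | ·): I: 0.178867; II: 0.161501.
Posterior ∝ prior × likelihood. Numerator for II: 0.833333·0.161501 = 0.134584.
Normalizing constant: 0.166667·0.178867 + 0.833333·0.161501 = 0.164395.
P(II | observation) = 0.134584 / 0.164395 = 0.818662.

0.8187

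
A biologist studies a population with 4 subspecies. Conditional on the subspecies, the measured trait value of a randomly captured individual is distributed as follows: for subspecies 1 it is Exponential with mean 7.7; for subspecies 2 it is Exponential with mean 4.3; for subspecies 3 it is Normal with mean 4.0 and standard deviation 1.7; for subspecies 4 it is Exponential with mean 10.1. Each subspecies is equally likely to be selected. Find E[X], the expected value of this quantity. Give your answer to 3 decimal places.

6.525

Component means — 1: 7.7; 2: 4.3; 3: 4; 4: 10.1.
E[X] = 0.25·7.7 + 0.25·4.3 + 0.25·4 + 0.25·10.1 = 6.525.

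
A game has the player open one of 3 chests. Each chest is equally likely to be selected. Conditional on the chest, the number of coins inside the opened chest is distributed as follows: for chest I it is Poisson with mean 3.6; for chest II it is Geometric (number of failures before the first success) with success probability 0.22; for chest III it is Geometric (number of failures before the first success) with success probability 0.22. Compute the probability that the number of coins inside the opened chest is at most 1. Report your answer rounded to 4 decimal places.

Conditional on each chest, P(X ≤ 1): I: 0.125689; II: 0.3916; III: 0.3916.
By total probability, P(X ≤ 1) = 0.333333·0.125689 + 0.333333·0.3916 + 0.333333·0.3916 = 0.302963.

0.3030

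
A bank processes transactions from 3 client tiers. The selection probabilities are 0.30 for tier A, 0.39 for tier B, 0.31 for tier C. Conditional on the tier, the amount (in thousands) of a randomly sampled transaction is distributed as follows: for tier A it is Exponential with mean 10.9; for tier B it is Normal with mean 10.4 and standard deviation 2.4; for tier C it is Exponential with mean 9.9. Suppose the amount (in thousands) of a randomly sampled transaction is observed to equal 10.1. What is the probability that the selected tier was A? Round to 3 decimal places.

0.126

Likelihoods f(10.1 | ·): A: 0.0363207; B: 0.164932; C: 0.0364164.
Posterior ∝ prior × likelihood. Numerator for A: 0.3·0.0363207 = 0.0108962.
Normalizing constant: 0.3·0.0363207 + 0.39·0.164932 + 0.31·0.0364164 = 0.0865089.
P(A | observation) = 0.0108962 / 0.0865089 = 0.125955.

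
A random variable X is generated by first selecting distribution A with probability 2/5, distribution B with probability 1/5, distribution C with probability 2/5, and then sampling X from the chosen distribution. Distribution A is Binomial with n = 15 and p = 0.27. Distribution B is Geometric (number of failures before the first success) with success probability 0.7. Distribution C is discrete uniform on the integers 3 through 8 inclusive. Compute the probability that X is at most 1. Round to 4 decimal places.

Conditional on each component, P(X ≤ 1): A: 0.0583375; B: 0.91; C: 0.
By total probability, P(X ≤ 1) = 0.4·0.0583375 + 0.2·0.91 + 0.4·0 = 0.205335.

0.2053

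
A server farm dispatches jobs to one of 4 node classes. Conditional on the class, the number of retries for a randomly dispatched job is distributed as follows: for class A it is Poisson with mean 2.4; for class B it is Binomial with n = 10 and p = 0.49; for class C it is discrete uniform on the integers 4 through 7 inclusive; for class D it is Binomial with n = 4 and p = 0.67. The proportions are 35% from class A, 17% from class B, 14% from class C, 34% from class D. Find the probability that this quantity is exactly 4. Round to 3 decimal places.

0.184

Conditional on each class, P(X = 4): A: 0.125408; B: 0.213022; C: 0.25; D: 0.201511.
By total probability, P(X = 4) = 0.35·0.125408 + 0.17·0.213022 + 0.14·0.25 + 0.34·0.201511 = 0.183621.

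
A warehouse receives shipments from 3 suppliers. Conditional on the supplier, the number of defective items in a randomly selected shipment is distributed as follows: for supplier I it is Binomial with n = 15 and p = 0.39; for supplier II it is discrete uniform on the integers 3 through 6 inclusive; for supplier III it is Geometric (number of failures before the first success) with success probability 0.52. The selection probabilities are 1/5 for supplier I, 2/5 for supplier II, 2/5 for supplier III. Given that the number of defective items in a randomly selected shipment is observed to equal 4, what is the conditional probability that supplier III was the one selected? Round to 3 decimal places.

Likelihoods P(X=4 | ·): I: 0.13741; II: 0.25; III: 0.0276038.
Posterior ∝ prior × likelihood. Numerator for III: 0.4·0.0276038 = 0.0110415.
Normalizing constant: 0.2·0.13741 + 0.4·0.25 + 0.4·0.0276038 = 0.138524.
P(III | observation) = 0.0110415 / 0.138524 = 0.0797085.

0.080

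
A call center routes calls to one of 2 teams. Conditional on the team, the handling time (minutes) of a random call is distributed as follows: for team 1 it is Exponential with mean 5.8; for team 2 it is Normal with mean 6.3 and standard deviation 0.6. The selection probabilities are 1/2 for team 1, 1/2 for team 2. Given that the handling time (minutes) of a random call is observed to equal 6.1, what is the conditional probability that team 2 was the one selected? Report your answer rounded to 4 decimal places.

Likelihoods f(6.1 | ·): 1: 0.0602302; 2: 0.628972.
Posterior ∝ prior × likelihood. Numerator for 2: 0.5·0.628972 = 0.314486.
Normalizing constant: 0.5·0.0602302 + 0.5·0.628972 = 0.344601.
P(2 | observation) = 0.314486 / 0.344601 = 0.912609.

0.9126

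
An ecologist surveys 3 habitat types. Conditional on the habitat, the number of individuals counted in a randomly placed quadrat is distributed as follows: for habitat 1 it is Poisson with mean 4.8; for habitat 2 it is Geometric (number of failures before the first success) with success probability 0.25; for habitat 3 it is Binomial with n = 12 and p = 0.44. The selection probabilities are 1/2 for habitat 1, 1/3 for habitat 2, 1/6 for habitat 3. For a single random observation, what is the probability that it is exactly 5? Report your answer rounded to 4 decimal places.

0.1447

Conditional on each habitat, P(X = 5): 1: 0.174748; 2: 0.0593262; 3: 0.225582.
By total probability, P(X = 5) = 0.5·0.174748 + 0.333333·0.0593262 + 0.166667·0.225582 = 0.144746.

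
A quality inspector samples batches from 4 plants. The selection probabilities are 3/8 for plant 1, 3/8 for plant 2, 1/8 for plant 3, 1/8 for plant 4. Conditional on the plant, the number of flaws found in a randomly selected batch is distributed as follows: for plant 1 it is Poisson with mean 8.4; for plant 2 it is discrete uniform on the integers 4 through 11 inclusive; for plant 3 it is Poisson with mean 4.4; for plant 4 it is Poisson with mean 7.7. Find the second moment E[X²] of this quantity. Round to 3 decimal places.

For each component E[X²] = Var + (mean)², giving 1: 78.96; 2: 61.5; 3: 23.76; 4: 66.99.
Overall E[X²] = 0.375·78.96 + 0.375·61.5 + 0.125·23.76 + 0.125·66.99 = 64.0162.

64.016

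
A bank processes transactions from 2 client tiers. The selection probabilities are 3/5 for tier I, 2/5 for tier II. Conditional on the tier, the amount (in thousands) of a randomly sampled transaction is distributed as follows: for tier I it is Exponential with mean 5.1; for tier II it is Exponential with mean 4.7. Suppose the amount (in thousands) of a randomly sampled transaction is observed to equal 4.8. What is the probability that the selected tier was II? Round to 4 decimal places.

Likelihoods f(4.8 | ·): I: 0.0765036; II: 0.0766244.
Posterior ∝ prior × likelihood. Numerator for II: 0.4·0.0766244 = 0.0306498.
Normalizing constant: 0.6·0.0765036 + 0.4·0.0766244 = 0.076552.
P(II | observation) = 0.0306498 / 0.076552 = 0.400379.

0.4004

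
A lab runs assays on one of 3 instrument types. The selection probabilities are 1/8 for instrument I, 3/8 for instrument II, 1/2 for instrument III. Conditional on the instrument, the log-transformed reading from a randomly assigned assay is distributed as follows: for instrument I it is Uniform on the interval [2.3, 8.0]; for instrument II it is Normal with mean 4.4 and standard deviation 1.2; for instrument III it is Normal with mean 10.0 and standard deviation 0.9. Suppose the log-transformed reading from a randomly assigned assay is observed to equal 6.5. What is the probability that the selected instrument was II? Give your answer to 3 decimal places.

0.550

Likelihoods f(6.5 | ·): I: 0.175439; II: 0.0718978; III: 0.000230489.
Posterior ∝ prior × likelihood. Numerator for II: 0.375·0.0718978 = 0.0269617.
Normalizing constant: 0.125·0.175439 + 0.375·0.0718978 + 0.5·0.000230489 = 0.0490067.
P(II | observation) = 0.0269617 / 0.0490067 = 0.550162.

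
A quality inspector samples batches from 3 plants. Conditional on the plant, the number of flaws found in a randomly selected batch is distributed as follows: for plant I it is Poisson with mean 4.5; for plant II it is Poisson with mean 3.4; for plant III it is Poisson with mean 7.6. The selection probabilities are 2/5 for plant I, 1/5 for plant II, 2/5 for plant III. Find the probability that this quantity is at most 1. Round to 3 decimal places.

0.056

Conditional on each plant, P(X ≤ 1): I: 0.0610995; II: 0.146842; III: 0.00430388.
By total probability, P(X ≤ 1) = 0.4·0.0610995 + 0.2·0.146842 + 0.4·0.00430388 = 0.0555298.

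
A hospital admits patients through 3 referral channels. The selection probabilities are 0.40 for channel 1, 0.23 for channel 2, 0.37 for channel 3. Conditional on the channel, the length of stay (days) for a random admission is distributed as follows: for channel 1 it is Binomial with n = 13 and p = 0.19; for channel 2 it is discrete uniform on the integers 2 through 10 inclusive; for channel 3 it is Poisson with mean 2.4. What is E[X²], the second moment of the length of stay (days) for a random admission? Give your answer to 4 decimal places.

For each component E[X²] = Var + (mean)², giving 1: 8.1016; 2: 42.6667; 3: 8.16.
Overall E[X²] = 0.4·8.1016 + 0.23·42.6667 + 0.37·8.16 = 16.0732.

16.0732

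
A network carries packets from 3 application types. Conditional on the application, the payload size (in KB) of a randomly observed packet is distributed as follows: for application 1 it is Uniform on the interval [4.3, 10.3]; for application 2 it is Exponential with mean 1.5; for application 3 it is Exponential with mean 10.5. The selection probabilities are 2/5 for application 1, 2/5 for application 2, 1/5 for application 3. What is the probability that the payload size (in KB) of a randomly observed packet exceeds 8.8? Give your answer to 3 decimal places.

Conditional on each application, P(X > 8.8): 1: 0.25; 2: 0.0028323; 3: 0.432534.
By total probability, P(X > 8.8) = 0.4·0.25 + 0.4·0.0028323 + 0.2·0.432534 = 0.18764.

0.188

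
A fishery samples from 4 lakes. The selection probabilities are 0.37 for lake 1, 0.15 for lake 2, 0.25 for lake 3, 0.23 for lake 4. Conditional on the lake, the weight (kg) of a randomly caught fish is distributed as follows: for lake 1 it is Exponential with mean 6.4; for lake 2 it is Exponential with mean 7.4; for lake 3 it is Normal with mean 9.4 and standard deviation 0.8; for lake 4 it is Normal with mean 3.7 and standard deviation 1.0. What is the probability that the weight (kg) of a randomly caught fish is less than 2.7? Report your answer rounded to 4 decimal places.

Conditional on each lake, P(X < 2.7): 1: 0.344184; 2: 0.30571; 3: 0; 4: 0.158655.
By total probability, P(X < 2.7) = 0.37·0.344184 + 0.15·0.30571 + 0.25·0 + 0.23·0.158655 = 0.209695.

0.2097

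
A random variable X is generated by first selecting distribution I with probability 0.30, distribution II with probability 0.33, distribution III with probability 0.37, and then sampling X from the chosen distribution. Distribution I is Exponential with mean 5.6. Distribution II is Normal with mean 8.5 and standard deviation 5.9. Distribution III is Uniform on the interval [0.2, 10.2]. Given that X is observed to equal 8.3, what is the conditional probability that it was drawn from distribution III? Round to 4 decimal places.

Likelihoods f(8.3 | ·): I: 0.0405626; II: 0.0675785; III: 0.1.
Posterior ∝ prior × likelihood. Numerator for III: 0.37·0.1 = 0.037.
Normalizing constant: 0.3·0.0405626 + 0.33·0.0675785 + 0.37·0.1 = 0.0714697.
P(III | observation) = 0.037 / 0.0714697 = 0.517702.

0.5177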